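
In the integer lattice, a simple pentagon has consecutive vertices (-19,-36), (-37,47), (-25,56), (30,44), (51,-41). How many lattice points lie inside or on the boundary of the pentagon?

The shoelace formula gives twice the area as |((-19)·47 − (-37)·(-36)) + ((-37)·56 − (-25)·47) + ((-25)·44 − 30·56) + (30·(-41) − 51·44) + (51·(-36) − (-19)·(-41))| = 11991, so the area is 11991/2.
Summing gcd(|Δx|,|Δy|) over the edges gives the boundary count: gcd(18,83) + gcd(12,9) + gcd(55,12) + gcd(21,85) + gcd(70,5) = 1+3+1+1+5 = 11.
Pick's theorem gives I = A − B/2 + 1 = 11991/2 − 11/2 + 1 = 5991, so the closed region contains I + B = 5991 + 11 = 6002 lattice points.

6002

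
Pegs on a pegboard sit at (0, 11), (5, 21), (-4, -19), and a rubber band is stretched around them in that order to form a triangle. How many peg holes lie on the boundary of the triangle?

Along each edge there are gcd(|Δx|,|Δy|)+1 lattice points, so counting each shared vertex once the boundary has gcd(5,10) + gcd(9,40) + gcd(4,30) = 5+1+2 = 8.

8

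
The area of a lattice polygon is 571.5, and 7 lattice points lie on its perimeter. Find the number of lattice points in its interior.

From Pick's theorem, I = A − B/2 + 1 = 571.5 − 7/2 + 1 = 569.

569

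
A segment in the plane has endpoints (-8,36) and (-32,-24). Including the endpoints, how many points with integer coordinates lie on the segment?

The number of lattice points on a segment between lattice points is gcd(|Δx|,|Δy|) + 1 = gcd(24,60) + 1 = 12 + 1 = 13.

13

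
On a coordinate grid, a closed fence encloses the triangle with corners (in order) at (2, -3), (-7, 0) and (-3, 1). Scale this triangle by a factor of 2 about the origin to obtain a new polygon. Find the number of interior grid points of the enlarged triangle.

By the shoelace formula, twice the signed area is |[2·0 − (-7)·(-3)] + [(-7)·1 − (-3)·0] + [(-3)·(-3) − 2·1]| = 21, so the area is 10.5.
Summing gcd(|Δx|,|Δy|) over the edges gives the boundary count: gcd(9,3) + gcd(4,1) + gcd(5,4) = 3+1+1 = 5.
Scaling by 2 multiplies the area by 2² = 4 (so the new area is 42) and multiplies the boundary lattice-point count by 2, giving 10.
By Pick's theorem, the interior count of the dilated polygon is 42 − 10/2 + 1 = 38.

38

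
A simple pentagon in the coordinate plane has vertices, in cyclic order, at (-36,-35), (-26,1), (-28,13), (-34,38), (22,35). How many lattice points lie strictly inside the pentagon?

1704

Using the shoelace formula, 2A = |((-36)·1 − (-26)·(-35)) + ((-26)·13 − (-28)·1) + ((-28)·38 − (-34)·13) + ((-34)·35 − 22·38) + (22·(-35) − (-36)·35)| = 3414, so the area is 1707.
The number of boundary lattice points is Σ gcd(|Δx|,|Δy|) = gcd(10,36) + gcd(2,12) + gcd(6,25) + gcd(56,3) + gcd(58,70) = 2+2+1+1+2 = 8.
By Pick's theorem A = I + B/2 − 1, so I = 1707 − 8/2 + 1 = 1704.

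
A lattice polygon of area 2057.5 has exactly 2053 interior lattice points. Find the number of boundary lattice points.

Pick's theorem gives A = I + B/2 − 1, so B = 2(A − I + 1) = 2(2057.5 − 2053 + 1) = 11.

11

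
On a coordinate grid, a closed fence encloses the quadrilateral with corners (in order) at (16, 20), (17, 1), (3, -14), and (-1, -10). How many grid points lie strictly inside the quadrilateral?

By the shoelace formula, twice the signed area is |[16·1 − 17·20] + [17·(-14) − 3·1] + [3·(-10) − (-1)·(-14)] + [(-1)·20 − 16·(-10)]| = 469, so the area is 234.5.
Along each edge there are gcd(|Δx|,|Δy|)+1 lattice points, so counting each shared vertex once the boundary has gcd(1,19) + gcd(14,15) + gcd(4,4) + gcd(17,30) = 1+1+4+1 = 7.
By Pick's theorem A = I + B/2 − 1, so I = 234.5 − 7/2 + 1 = 232.

232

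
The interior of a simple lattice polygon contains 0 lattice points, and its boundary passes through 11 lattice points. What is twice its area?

9

By Pick's theorem, A = I + B/2 − 1 = 0 + 11/2 − 1 = 9/2.
Hence 2A = 9.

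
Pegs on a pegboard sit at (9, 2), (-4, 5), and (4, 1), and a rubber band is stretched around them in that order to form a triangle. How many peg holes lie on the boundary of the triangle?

6

Summing gcd(|Δx|,|Δy|) over the edges gives the boundary count: gcd(13,3) + gcd(8,4) + gcd(5,1) = 1+4+1 = 6.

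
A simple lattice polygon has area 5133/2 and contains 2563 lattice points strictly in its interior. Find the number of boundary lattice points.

Pick's theorem gives A = I + B/2 − 1, so B = 2(A − I + 1) = 2(5133/2 − 2563 + 1) = 9.

9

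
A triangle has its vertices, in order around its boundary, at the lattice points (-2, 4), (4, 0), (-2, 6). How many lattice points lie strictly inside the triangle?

By the shoelace formula, twice the signed area is |((-2)·0 − 4·4) + (4·6 − (-2)·0) + ((-2)·4 − (-2)·6)| = 12, so the area is 6.
The number of boundary lattice points is Σ gcd(|Δx|,|Δy|) = gcd(6,4) + gcd(6,6) + gcd(0,2) = 2+6+2 = 10.
Pick's theorem gives I = A − B/2 + 1 = 6 − 10/2 + 1 = 2.

2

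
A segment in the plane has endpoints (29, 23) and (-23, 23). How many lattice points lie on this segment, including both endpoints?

The number of lattice points on a segment between lattice points is gcd(|Δx|,|Δy|) + 1 = gcd(52,0) + 1 = 52 + 1 = 53.

53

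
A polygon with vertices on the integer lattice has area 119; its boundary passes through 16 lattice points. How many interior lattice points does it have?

From Pick's theorem, I = A − B/2 + 1 = 119 − 16/2 + 1 = 112.

112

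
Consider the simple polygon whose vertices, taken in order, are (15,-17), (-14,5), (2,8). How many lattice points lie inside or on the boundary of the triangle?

The shoelace formula gives twice the area as |(15·5 − (-14)·(-17)) + ((-14)·8 − 2·5) + (2·(-17) − 15·8)| = 439, so the area is 439/2.
The number of boundary lattice points is Σ gcd(|Δx|,|Δy|) = gcd(29,22) + gcd(16,3) + gcd(13,25) = 1+1+1 = 3.
Pick's theorem gives I = A − B/2 + 1 = 439/2 − 3/2 + 1 = 219, so the closed region contains I + B = 219 + 3 = 222 lattice points.

222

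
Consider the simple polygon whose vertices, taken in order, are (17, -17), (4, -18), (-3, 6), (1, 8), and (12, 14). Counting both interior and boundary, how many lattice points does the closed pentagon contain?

By the shoelace formula, twice the signed area is |(17·(-18) − 4·(-17)) + (4·6 − (-3)·(-18)) + ((-3)·8 − 1·6) + (1·14 − 12·8) + (12·(-17) − 17·14)| = 822, so the area is 411.
The number of boundary lattice points is Σ gcd(|Δx|,|Δy|) = gcd(13,1) + gcd(7,24) + gcd(4,2) + gcd(11,6) + gcd(5,31) = 1+1+2+1+1 = 6.
Pick's theorem gives I = A − B/2 + 1 = 411 − 6/2 + 1 = 409, so the closed region contains I + B = 409 + 6 = 415 lattice points.

415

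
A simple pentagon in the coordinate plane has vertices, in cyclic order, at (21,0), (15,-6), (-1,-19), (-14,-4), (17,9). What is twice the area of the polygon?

926

By the shoelace formula, twice the signed area is |(21·(-6) − 15·0) + (15·(-19) − (-1)·(-6)) + ((-1)·(-4) − (-14)·(-19)) + ((-14)·9 − 17·(-4)) + (17·0 − 21·9)| = 926, so the area is 463.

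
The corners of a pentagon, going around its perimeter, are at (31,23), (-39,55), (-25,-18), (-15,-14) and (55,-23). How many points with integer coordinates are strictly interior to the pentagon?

3923

The shoelace formula gives twice the area as |[31·55 − (-39)·23] + [(-39)·(-18) − (-25)·55] + [(-25)·(-14) − (-15)·(-18)] + [(-15)·(-23) − 55·(-14)] + [55·23 − 31·(-23)]| = 7852, so the area is 3926.
Summing gcd(|Δx|,|Δy|) over the edges gives the boundary count: gcd(70,32) + gcd(14,73) + gcd(10,4) + gcd(70,9) + gcd(24,46) = 2+1+2+1+2 = 8.
Pick's theorem gives I = A − B/2 + 1 = 3926 − 8/2 + 1 = 3923.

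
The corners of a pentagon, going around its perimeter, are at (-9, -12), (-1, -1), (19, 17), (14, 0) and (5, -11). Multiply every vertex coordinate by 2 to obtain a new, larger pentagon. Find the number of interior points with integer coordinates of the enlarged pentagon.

1099

The shoelace formula gives twice the area as |((-9)·(-1) − (-1)·(-12)) + ((-1)·17 − 19·(-1)) + (19·0 − 14·17) + (14·(-11) − 5·0) + (5·(-12) − (-9)·(-11))| = 552, so the area is 276.
Along each edge there are gcd(|Δx|,|Δy|)+1 lattice points, so counting each shared vertex once the boundary has gcd(8,11) + gcd(20,18) + gcd(5,17) + gcd(9,11) + gcd(14,1) = 1+2+1+1+1 = 6.
Scaling by 2 multiplies the area by 2² = 4 (so the new area is 1104) and multiplies the boundary lattice-point count by 2, giving 12.
By Pick's theorem, the interior count of the dilated polygon is 1104 − 12/2 + 1 = 1099.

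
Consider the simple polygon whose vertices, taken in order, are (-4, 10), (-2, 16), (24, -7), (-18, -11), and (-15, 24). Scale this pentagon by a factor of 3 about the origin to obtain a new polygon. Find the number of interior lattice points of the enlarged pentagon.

By the shoelace formula, twice the signed area is |[(-4)·16 − (-2)·10] + [(-2)·(-7) − 24·16] + [24·(-11) − (-18)·(-7)] + [(-18)·24 − (-15)·(-11)] + [(-15)·10 − (-4)·24]| = 1455, so the area is 727.5.
Along each edge there are gcd(|Δx|,|Δy|)+1 lattice points, so counting each shared vertex once the boundary has gcd(2,6) + gcd(26,23) + gcd(42,4) + gcd(3,35) + gcd(11,14) = 2+1+2+1+1 = 7.
Scaling by 3 multiplies the area by 3² = 9 (so the new area is 6547.5) and multiplies the boundary lattice-point count by 3, giving 21.
By Pick's theorem, the interior count of the dilated polygon is 6547.5 − 21/2 + 1 = 6538.

6538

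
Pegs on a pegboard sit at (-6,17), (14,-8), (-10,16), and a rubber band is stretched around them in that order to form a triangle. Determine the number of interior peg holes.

The shoelace formula gives twice the area as |((-6)·(-8) − 14·17) + (14·16 − (-10)·(-8)) + ((-10)·17 − (-6)·16)| = 120, so the area is 60.
Summing gcd(|Δx|,|Δy|) over the edges gives the boundary count: gcd(20,25) + gcd(24,24) + gcd(4,1) = 5+24+1 = 30.
Pick's theorem gives I = A − B/2 + 1 = 60 − 30/2 + 1 = 46.

46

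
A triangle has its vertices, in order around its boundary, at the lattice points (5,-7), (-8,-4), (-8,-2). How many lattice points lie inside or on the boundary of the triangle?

The shoelace formula gives twice the area as |(5·(-4) − (-8)·(-7)) + ((-8)·(-2) − (-8)·(-4)) + ((-8)·(-7) − 5·(-2))| = 26, so the area is 13.
The number of boundary lattice points is Σ gcd(|Δx|,|Δy|) = gcd(13,3) + gcd(0,2) + gcd(13,5) = 1+2+1 = 4.
Pick's theorem gives I = A − B/2 + 1 = 13 − 4/2 + 1 = 12, so the closed region contains I + B = 12 + 4 = 16 lattice points.

16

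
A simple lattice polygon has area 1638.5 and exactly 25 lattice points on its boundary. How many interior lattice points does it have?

From Pick's theorem, I = A − B/2 + 1 = 1638.5 − 25/2 + 1 = 1627.

1627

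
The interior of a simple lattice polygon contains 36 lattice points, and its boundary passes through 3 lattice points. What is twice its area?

Pick's theorem states A = I + B/2 − 1, so A = 36 + 3/2 − 1 = 73/2.
Hence 2A = 73.

73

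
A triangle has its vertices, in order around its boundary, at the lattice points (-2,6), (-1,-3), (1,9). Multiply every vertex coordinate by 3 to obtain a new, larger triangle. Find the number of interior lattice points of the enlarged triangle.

127

By the shoelace formula, twice the signed area is |((-2)·(-3) − (-1)·6) + ((-1)·9 − 1·(-3)) + (1·6 − (-2)·9)| = 30, so the area is 15.
Summing gcd(|Δx|,|Δy|) over the edges gives the boundary count: gcd(1,9) + gcd(2,12) + gcd(3,3) = 1+2+3 = 6.
Scaling by 3 multiplies the area by 3² = 9 (so the new area is 135) and multiplies the boundary lattice-point count by 3, giving 18.
By Pick's theorem, the interior count of the dilated polygon is 135 − 18/2 + 1 = 127.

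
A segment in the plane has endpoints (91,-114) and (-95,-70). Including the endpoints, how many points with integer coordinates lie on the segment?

3

The number of lattice points on a segment between lattice points is gcd(|Δx|,|Δy|) + 1 = gcd(186,44) + 1 = 2 + 1 = 3.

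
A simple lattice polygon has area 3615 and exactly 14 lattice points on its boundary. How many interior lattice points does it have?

3609

From Pick's theorem, I = A − B/2 + 1 = 3615 − 14/2 + 1 = 3609.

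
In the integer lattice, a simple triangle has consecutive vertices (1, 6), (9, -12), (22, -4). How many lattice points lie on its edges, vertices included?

Along each edge there are gcd(|Δx|,|Δy|)+1 lattice points, so counting each shared vertex once the boundary has gcd(8,18) + gcd(13,8) + gcd(21,10) = 2+1+1 = 4.

4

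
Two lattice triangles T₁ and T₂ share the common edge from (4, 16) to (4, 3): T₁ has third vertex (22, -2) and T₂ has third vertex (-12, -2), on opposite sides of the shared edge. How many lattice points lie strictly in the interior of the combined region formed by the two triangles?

The union is the simple quadrilateral with vertices (4, 16), (22, -2), (4, 3), (-12, -2) in order.
The shoelace formula gives twice the area as |(4·(-2) − 22·16) + (22·3 − 4·(-2)) + (4·(-2) − (-12)·3) + ((-12)·16 − 4·(-2))| = 442, so the area is 221.
Summing gcd(|Δx|,|Δy|) over the edges gives the boundary count: gcd(18,18) + gcd(18,5) + gcd(16,5) + gcd(16,18) = 18+1+1+2 = 22.
By Pick's theorem I = A − B/2 + 1 = 221 − 22/2 + 1 = 211.

211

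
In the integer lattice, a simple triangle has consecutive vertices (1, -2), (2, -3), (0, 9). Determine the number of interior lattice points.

Using the shoelace formula, 2A = |(1·(-3) − 2·(-2)) + (2·9 − 0·(-3)) + (0·(-2) − 1·9)| = 10, so the area is 5.
Summing gcd(|Δx|,|Δy|) over the edges gives the boundary count: gcd(1,1) + gcd(2,12) + gcd(1,11) = 1+2+1 = 4.
By Pick's theorem A = I + B/2 − 1, so I = 5 − 4/2 + 1 = 4.

4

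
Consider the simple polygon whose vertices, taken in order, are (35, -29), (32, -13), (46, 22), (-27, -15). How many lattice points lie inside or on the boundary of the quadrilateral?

The shoelace formula gives twice the area as |(35·(-13) − 32·(-29)) + (32·22 − 46·(-13)) + (46·(-15) − (-27)·22) + ((-27)·(-29) − 35·(-15))| = 2987, so the area is 2987/2.
Along each edge there are gcd(|Δx|,|Δy|)+1 lattice points, so counting each shared vertex once the boundary has gcd(3,16) + gcd(14,35) + gcd(73,37) + gcd(62,14) = 1+7+1+2 = 11.
Pick's theorem gives I = A − B/2 + 1 = 2987/2 − 11/2 + 1 = 1489, so the closed region contains I + B = 1489 + 11 = 1500 lattice points.

1500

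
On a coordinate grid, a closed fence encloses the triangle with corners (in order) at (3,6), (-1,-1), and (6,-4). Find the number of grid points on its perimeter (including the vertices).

Along each edge there are gcd(|Δx|,|Δy|)+1 lattice points, so counting each shared vertex once the boundary has gcd(4,7) + gcd(7,3) + gcd(3,10) = 1+1+1 = 3.

3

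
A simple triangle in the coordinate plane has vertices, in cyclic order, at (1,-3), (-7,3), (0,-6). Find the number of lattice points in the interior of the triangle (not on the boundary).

The shoelace formula gives twice the area as |(1·3 − (-7)·(-3)) + ((-7)·(-6) − 0·3) + (0·(-3) − 1·(-6))| = 30, so the area is 15.
The number of boundary lattice points is Σ gcd(|Δx|,|Δy|) = gcd(8,6) + gcd(7,9) + gcd(1,3) = 2+1+1 = 4.
Pick's theorem gives I = A − B/2 + 1 = 15 − 4/2 + 1 = 14.

14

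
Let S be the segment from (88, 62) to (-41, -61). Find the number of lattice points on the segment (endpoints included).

4

The number of lattice points on a segment between lattice points is gcd(|Δx|,|Δy|) + 1 = gcd(129,123) + 1 = 3 + 1 = 4.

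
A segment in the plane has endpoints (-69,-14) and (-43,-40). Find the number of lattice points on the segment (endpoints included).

The number of lattice points on a segment between lattice points is gcd(|Δx|,|Δy|) + 1 = gcd(26,26) + 1 = 26 + 1 = 27.

27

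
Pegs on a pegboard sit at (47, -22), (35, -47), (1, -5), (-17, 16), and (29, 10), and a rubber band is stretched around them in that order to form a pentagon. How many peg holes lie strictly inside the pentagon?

1685

The shoelace formula gives twice the area as |[47·(-47) − 35·(-22)] + [35·(-5) − 1·(-47)] + [1·16 − (-17)·(-5)] + [(-17)·10 − 29·16] + [29·(-22) − 47·10]| = 3378, so the area is 1689.
The number of boundary lattice points is Σ gcd(|Δx|,|Δy|) = gcd(12,25) + gcd(34,42) + gcd(18,21) + gcd(46,6) + gcd(18,32) = 1+2+3+2+2 = 10.
Pick's theorem gives I = A − B/2 + 1 = 1689 − 10/2 + 1 = 1685.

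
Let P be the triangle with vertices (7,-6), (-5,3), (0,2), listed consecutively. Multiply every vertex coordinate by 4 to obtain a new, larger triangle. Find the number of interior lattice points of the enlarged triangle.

The shoelace formula gives twice the area as |(7·3 − (-5)·(-6)) + ((-5)·2 − 0·3) + (0·(-6) − 7·2)| = 33, so the area is 33/2.
Summing gcd(|Δx|,|Δy|) over the edges gives the boundary count: gcd(12,9) + gcd(5,1) + gcd(7,8) = 3+1+1 = 5.
Scaling by 4 multiplies the area by 4² = 16 (so the new area is 264) and multiplies the boundary lattice-point count by 4, giving 20.
By Pick's theorem, the interior count of the dilated polygon is 264 − 20/2 + 1 = 255.

255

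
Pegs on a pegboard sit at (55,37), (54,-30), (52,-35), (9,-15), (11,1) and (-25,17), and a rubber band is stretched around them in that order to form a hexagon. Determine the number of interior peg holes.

Using the shoelace formula, 2A = |(55·(-30) − 54·37) + (54·(-35) − 52·(-30)) + (52·(-15) − 9·(-35)) + (9·1 − 11·(-15)) + (11·17 − (-25)·1) + ((-25)·37 − 55·17)| = 5917, so the area is 5917/2.
The number of boundary lattice points is Σ gcd(|Δx|,|Δy|) = gcd(1,67) + gcd(2,5) + gcd(43,20) + gcd(2,16) + gcd(36,16) + gcd(80,20) = 1+1+1+2+4+20 = 29.
By Pick's theorem A = I + B/2 − 1, so I = 5917/2 − 29/2 + 1 = 2945.

2945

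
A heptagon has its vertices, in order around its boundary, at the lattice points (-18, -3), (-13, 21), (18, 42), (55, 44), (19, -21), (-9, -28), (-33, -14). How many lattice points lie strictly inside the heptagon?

3255

The shoelace formula gives twice the area as |[(-18)·21 − (-13)·(-3)] + [(-13)·42 − 18·21] + [18·44 − 55·42] + [55·(-21) − 19·44] + [19·(-28) − (-9)·(-21)] + [(-9)·(-14) − (-33)·(-28)] + [(-33)·(-3) − (-18)·(-14)]| = 6522, so the area is 3261.
Summing gcd(|Δx|,|Δy|) over the edges gives the boundary count: gcd(5,24) + gcd(31,21) + gcd(37,2) + gcd(36,65) + gcd(28,7) + gcd(24,14) + gcd(15,11) = 1+1+1+1+7+2+1 = 14.
Pick's theorem gives I = A − B/2 + 1 = 3261 − 14/2 + 1 = 3255.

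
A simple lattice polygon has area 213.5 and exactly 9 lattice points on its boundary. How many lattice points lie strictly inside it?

210

From Pick's theorem, I = A − B/2 + 1 = 213.5 − 9/2 + 1 = 210.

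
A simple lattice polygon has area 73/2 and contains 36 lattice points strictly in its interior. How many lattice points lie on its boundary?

Pick's theorem gives A = I + B/2 − 1, so B = 2(A − I + 1) = 2(73/2 − 36 + 1) = 3.

3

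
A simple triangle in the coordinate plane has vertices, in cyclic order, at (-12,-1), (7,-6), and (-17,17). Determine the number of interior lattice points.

The shoelace formula gives twice the area as |((-12)·(-6) − 7·(-1)) + (7·17 − (-17)·(-6)) + ((-17)·(-1) − (-12)·17)| = 317, so the area is 158.5.
Along each edge there are gcd(|Δx|,|Δy|)+1 lattice points, so counting each shared vertex once the boundary has gcd(19,5) + gcd(24,23) + gcd(5,18) = 1+1+1 = 3.
By Pick's theorem A = I + B/2 − 1, so I = 158.5 − 3/2 + 1 = 158.

158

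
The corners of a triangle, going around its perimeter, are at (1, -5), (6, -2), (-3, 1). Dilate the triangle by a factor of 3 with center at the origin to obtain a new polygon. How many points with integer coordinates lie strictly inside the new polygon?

Using the shoelace formula, 2A = |[1·(-2) − 6·(-5)] + [6·1 − (-3)·(-2)] + [(-3)·(-5) − 1·1]| = 42, so the area is 21.
Along each edge there are gcd(|Δx|,|Δy|)+1 lattice points, so counting each shared vertex once the boundary has gcd(5,3) + gcd(9,3) + gcd(4,6) = 1+3+2 = 6.
Scaling by 3 multiplies the area by 3² = 9 (so the new area is 189) and multiplies the boundary lattice-point count by 3, giving 18.
By Pick's theorem, the interior count of the dilated polygon is 189 − 18/2 + 1 = 181.

181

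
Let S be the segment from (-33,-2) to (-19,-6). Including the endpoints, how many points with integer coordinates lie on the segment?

The number of lattice points on a segment between lattice points is gcd(|Δx|,|Δy|) + 1 = gcd(14,4) + 1 = 2 + 1 = 3.

3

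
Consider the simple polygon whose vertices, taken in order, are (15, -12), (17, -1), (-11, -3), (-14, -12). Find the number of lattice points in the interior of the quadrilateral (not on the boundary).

Using the shoelace formula, 2A = |(15·(-1) − 17·(-12)) + (17·(-3) − (-11)·(-1)) + ((-11)·(-12) − (-14)·(-3)) + ((-14)·(-12) − 15·(-12))| = 565, so the area is 282.5.
Summing gcd(|Δx|,|Δy|) over the edges gives the boundary count: gcd(2,11) + gcd(28,2) + gcd(3,9) + gcd(29,0) = 1+2+3+29 = 35.
By Pick's theorem A = I + B/2 − 1, so I = 282.5 − 35/2 + 1 = 266.

266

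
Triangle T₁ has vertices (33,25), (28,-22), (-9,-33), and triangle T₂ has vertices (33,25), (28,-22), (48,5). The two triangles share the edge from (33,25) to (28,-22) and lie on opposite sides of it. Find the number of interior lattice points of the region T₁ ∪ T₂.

The union is the simple quadrilateral with vertices (33,25), (-9,-33), (28,-22), (48,5) in order.
By the shoelace formula, twice the signed area is |(33·(-33) − (-9)·25) + ((-9)·(-22) − 28·(-33)) + (28·5 − 48·(-22)) + (48·25 − 33·5)| = 2489, so the area is 1244.5.
Summing gcd(|Δx|,|Δy|) over the edges gives the boundary count: gcd(42,58) + gcd(37,11) + gcd(20,27) + gcd(15,20) = 2+1+1+5 = 9.
By Pick's theorem I = A − B/2 + 1 = 1244.5 − 9/2 + 1 = 1241.

1241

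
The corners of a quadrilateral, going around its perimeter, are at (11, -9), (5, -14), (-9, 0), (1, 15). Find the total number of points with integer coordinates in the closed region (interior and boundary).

284

The shoelace formula gives twice the area as |[11·(-14) − 5·(-9)] + [5·0 − (-9)·(-14)] + [(-9)·15 − 1·0] + [1·(-9) − 11·15]| = 544, so the area is 272.
Summing gcd(|Δx|,|Δy|) over the edges gives the boundary count: gcd(6,5) + gcd(14,14) + gcd(10,15) + gcd(10,24) = 1+14+5+2 = 22.
Pick's theorem gives I = A − B/2 + 1 = 272 − 22/2 + 1 = 262, so the closed region contains I + B = 262 + 22 = 284 lattice points.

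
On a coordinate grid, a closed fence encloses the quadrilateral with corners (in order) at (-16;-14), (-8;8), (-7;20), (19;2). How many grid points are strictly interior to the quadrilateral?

484

By the shoelace formula, twice the signed area is |((-16)·8 − (-8)·(-14)) + ((-8)·20 − (-7)·8) + ((-7)·2 − 19·20) + (19·(-14) − (-16)·2)| = 972, so the area is 486.
Summing gcd(|Δx|,|Δy|) over the edges gives the boundary count: gcd(8,22) + gcd(1,12) + gcd(26,18) + gcd(35,16) = 2+1+2+1 = 6.
By Pick's theorem A = I + B/2 − 1, so I = 486 − 6/2 + 1 = 484.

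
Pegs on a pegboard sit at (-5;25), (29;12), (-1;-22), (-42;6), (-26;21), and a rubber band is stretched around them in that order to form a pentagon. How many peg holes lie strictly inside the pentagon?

Using the shoelace formula, 2A = |((-5)·12 − 29·25) + (29·(-22) − (-1)·12) + ((-1)·6 − (-42)·(-22)) + ((-42)·21 − (-26)·6) + ((-26)·25 − (-5)·21)| = 3612, so the area is 1806.
The number of boundary lattice points is Σ gcd(|Δx|,|Δy|) = gcd(34,13) + gcd(30,34) + gcd(41,28) + gcd(16,15) + gcd(21,4) = 1+2+1+1+1 = 6.
By Pick's theorem A = I + B/2 − 1, so I = 1806 − 6/2 + 1 = 1804.

1804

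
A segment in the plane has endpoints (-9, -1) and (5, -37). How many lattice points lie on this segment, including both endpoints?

3

The number of lattice points on a segment between lattice points is gcd(|Δx|,|Δy|) + 1 = gcd(14,36) + 1 = 2 + 1 = 3.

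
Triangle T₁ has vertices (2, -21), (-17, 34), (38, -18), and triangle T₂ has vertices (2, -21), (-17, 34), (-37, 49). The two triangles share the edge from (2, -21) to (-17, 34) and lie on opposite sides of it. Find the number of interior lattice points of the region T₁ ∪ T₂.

1422

The union is the simple quadrilateral with vertices (2, -21), (38, -18), (-17, 34), (-37, 49) in order.
The shoelace formula gives twice the area as |[2·(-18) − 38·(-21)] + [38·34 − (-17)·(-18)] + [(-17)·49 − (-37)·34] + [(-37)·(-21) − 2·49]| = 2852, so the area is 1426.
Summing gcd(|Δx|,|Δy|) over the edges gives the boundary count: gcd(36,3) + gcd(55,52) + gcd(20,15) + gcd(39,70) = 3+1+5+1 = 10.
By Pick's theorem I = A − B/2 + 1 = 1426 − 10/2 + 1 = 1422.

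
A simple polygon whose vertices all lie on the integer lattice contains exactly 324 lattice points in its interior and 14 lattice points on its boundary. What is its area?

330

Pick's theorem states A = I + B/2 − 1, so A = 324 + 14/2 − 1 = 330.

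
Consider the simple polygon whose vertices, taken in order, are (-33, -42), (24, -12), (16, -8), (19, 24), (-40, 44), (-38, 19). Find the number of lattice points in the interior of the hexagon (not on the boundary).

3431

By the shoelace formula, twice the signed area is |((-33)·(-12) − 24·(-42)) + (24·(-8) − 16·(-12)) + (16·24 − 19·(-8)) + (19·44 − (-40)·24) + ((-40)·19 − (-38)·44) + ((-38)·(-42) − (-33)·19)| = 6871, so the area is 6871/2.
The number of boundary lattice points is Σ gcd(|Δx|,|Δy|) = gcd(57,30) + gcd(8,4) + gcd(3,32) + gcd(59,20) + gcd(2,25) + gcd(5,61) = 3+4+1+1+1+1 = 11.
By Pick's theorem A = I + B/2 − 1, so I = 6871/2 − 11/2 + 1 = 3431.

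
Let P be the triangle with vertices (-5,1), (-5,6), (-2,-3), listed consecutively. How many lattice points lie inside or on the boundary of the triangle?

13

The shoelace formula gives twice the area as |((-5)·6 − (-5)·1) + ((-5)·(-3) − (-2)·6) + ((-2)·1 − (-5)·(-3))| = 15, so the area is 7.5.
Summing gcd(|Δx|,|Δy|) over the edges gives the boundary count: gcd(0,5) + gcd(3,9) + gcd(3,4) = 5+3+1 = 9.
Pick's theorem gives I = A − B/2 + 1 = 7.5 − 9/2 + 1 = 4, so the closed region contains I + B = 4 + 9 = 13 lattice points.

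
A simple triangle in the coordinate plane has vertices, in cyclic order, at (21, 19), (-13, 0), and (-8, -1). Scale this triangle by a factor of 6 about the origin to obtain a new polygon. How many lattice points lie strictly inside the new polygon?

By the shoelace formula, twice the signed area is |(21·0 − (-13)·19) + ((-13)·(-1) − (-8)·0) + ((-8)·19 − 21·(-1))| = 129, so the area is 64.5.
The number of boundary lattice points is Σ gcd(|Δx|,|Δy|) = gcd(34,19) + gcd(5,1) + gcd(29,20) = 1+1+1 = 3.
Scaling by 6 multiplies the area by 6² = 36 (so the new area is 2322) and multiplies the boundary lattice-point count by 6, giving 18.
By Pick's theorem, the interior count of the dilated polygon is 2322 − 18/2 + 1 = 2314.

2314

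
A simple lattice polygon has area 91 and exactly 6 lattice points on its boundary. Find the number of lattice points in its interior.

89

From Pick's theorem, I = A − B/2 + 1 = 91 − 6/2 + 1 = 89.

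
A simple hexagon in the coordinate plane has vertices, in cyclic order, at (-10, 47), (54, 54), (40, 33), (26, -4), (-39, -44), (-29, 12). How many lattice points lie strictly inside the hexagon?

4373

By the shoelace formula, twice the signed area is |((-10)·54 − 54·47) + (54·33 − 40·54) + (40·(-4) − 26·33) + (26·(-44) − (-39)·(-4)) + ((-39)·12 − (-29)·(-44)) + ((-29)·47 − (-10)·12)| = 8761, so the area is 8761/2.
The number of boundary lattice points is Σ gcd(|Δx|,|Δy|) = gcd(64,7) + gcd(14,21) + gcd(14,37) + gcd(65,40) + gcd(10,56) + gcd(19,35) = 1+7+1+5+2+1 = 17.
By Pick's theorem A = I + B/2 − 1, so I = 8761/2 − 17/2 + 1 = 4373.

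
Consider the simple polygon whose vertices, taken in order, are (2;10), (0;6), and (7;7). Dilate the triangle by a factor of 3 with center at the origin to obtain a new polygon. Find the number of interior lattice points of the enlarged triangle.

The shoelace formula gives twice the area as |(2·6 − 0·10) + (0·7 − 7·6) + (7·10 − 2·7)| = 26, so the area is 13.
Along each edge there are gcd(|Δx|,|Δy|)+1 lattice points, so counting each shared vertex once the boundary has gcd(2,4) + gcd(7,1) + gcd(5,3) = 2+1+1 = 4.
Scaling by 3 multiplies the area by 3² = 9 (so the new area is 117) and multiplies the boundary lattice-point count by 3, giving 12.
By Pick's theorem, the interior count of the dilated polygon is 117 − 12/2 + 1 = 112.

112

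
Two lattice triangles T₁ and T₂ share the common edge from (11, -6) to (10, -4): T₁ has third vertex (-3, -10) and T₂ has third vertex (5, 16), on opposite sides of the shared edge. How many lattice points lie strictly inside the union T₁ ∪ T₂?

The union is the simple quadrilateral with vertices (11, -6), (-3, -10), (10, -4), (5, 16) in order.
Using the shoelace formula, 2A = |[11·(-10) − (-3)·(-6)] + [(-3)·(-4) − 10·(-10)] + [10·16 − 5·(-4)] + [5·(-6) − 11·16]| = 42, so the area is 21.
Summing gcd(|Δx|,|Δy|) over the edges gives the boundary count: gcd(14,4) + gcd(13,6) + gcd(5,20) + gcd(6,22) = 2+1+5+2 = 10.
By Pick's theorem I = A − B/2 + 1 = 21 − 10/2 + 1 = 17.

17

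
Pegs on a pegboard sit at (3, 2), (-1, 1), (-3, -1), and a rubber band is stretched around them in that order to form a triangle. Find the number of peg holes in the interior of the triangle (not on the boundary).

1

The shoelace formula gives twice the area as |[3·1 − (-1)·2] + [(-1)·(-1) − (-3)·1] + [(-3)·2 − 3·(-1)]| = 6, so the area is 3.
Summing gcd(|Δx|,|Δy|) over the edges gives the boundary count: gcd(4,1) + gcd(2,2) + gcd(6,3) = 1+2+3 = 6.
By Pick's theorem A = I + B/2 − 1, so I = 3 − 6/2 + 1 = 1.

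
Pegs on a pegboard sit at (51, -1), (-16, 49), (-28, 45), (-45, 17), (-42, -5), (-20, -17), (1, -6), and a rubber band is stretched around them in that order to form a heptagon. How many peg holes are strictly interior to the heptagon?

3333

The shoelace formula gives twice the area as |[51·49 − (-16)·(-1)] + [(-16)·45 − (-28)·49] + [(-28)·17 − (-45)·45] + [(-45)·(-5) − (-42)·17] + [(-42)·(-17) − (-20)·(-5)] + [(-20)·(-6) − 1·(-17)] + [1·(-1) − 51·(-6)]| = 6679, so the area is 6679/2.
Summing gcd(|Δx|,|Δy|) over the edges gives the boundary count: gcd(67,50) + gcd(12,4) + gcd(17,28) + gcd(3,22) + gcd(22,12) + gcd(21,11) + gcd(50,5) = 1+4+1+1+2+1+5 = 15.
Pick's theorem gives I = A − B/2 + 1 = 6679/2 − 15/2 + 1 = 3333.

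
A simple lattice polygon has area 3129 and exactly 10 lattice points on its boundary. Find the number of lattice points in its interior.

Pick's theorem A = I + B/2 − 1 rearranges to I = A − B/2 + 1 = 3129 − 10/2 + 1 = 3125.

3125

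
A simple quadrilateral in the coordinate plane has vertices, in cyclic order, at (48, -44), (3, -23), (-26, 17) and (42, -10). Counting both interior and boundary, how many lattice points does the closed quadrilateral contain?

1675

By the shoelace formula, twice the signed area is |[48·(-23) − 3·(-44)] + [3·17 − (-26)·(-23)] + [(-26)·(-10) − 42·17] + [42·(-44) − 48·(-10)]| = 3341, so the area is 3341/2.
Summing gcd(|Δx|,|Δy|) over the edges gives the boundary count: gcd(45,21) + gcd(29,40) + gcd(68,27) + gcd(6,34) = 3+1+1+2 = 7.
Pick's theorem gives I = A − B/2 + 1 = 3341/2 − 7/2 + 1 = 1668, so the closed region contains I + B = 1668 + 7 = 1675 lattice points.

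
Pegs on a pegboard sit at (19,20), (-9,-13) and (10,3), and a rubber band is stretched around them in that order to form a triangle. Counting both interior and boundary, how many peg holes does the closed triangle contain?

The shoelace formula gives twice the area as |[19·(-13) − (-9)·20] + [(-9)·3 − 10·(-13)] + [10·20 − 19·3]| = 179, so the area is 179/2.
The number of boundary lattice points is Σ gcd(|Δx|,|Δy|) = gcd(28,33) + gcd(19,16) + gcd(9,17) = 1+1+1 = 3.
Pick's theorem gives I = A − B/2 + 1 = 179/2 − 3/2 + 1 = 89, so the closed region contains I + B = 89 + 3 = 92 lattice points.

92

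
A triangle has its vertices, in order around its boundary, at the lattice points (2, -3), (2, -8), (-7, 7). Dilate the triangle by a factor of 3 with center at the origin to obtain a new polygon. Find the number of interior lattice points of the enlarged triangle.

The shoelace formula gives twice the area as |[2·(-8) − 2·(-3)] + [2·7 − (-7)·(-8)] + [(-7)·(-3) − 2·7]| = 45, so the area is 22.5.
The number of boundary lattice points is Σ gcd(|Δx|,|Δy|) = gcd(0,5) + gcd(9,15) + gcd(9,10) = 5+3+1 = 9.
Scaling by 3 multiplies the area by 3² = 9 (so the new area is 202.5) and multiplies the boundary lattice-point count by 3, giving 27.
By Pick's theorem, the interior count of the dilated polygon is 202.5 − 27/2 + 1 = 190.

190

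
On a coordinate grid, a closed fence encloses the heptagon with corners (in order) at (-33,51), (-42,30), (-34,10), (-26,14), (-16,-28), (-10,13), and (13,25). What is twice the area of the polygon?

3069

By the shoelace formula, twice the signed area is |[(-33)·30 − (-42)·51] + [(-42)·10 − (-34)·30] + [(-34)·14 − (-26)·10] + [(-26)·(-28) − (-16)·14] + [(-16)·13 − (-10)·(-28)] + [(-10)·25 − 13·13] + [13·51 − (-33)·25]| = 3069, so the area is 1534.5.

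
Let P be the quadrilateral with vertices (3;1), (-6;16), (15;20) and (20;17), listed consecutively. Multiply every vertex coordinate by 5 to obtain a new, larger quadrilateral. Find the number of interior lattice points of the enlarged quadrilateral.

6011

By the shoelace formula, twice the signed area is |[3·16 − (-6)·1] + [(-6)·20 − 15·16] + [15·17 − 20·20] + [20·1 − 3·17]| = 482, so the area is 241.
The number of boundary lattice points is Σ gcd(|Δx|,|Δy|) = gcd(9,15) + gcd(21,4) + gcd(5,3) + gcd(17,16) = 3+1+1+1 = 6.
Scaling by 5 multiplies the area by 5² = 25 (so the new area is 6025) and multiplies the boundary lattice-point count by 5, giving 30.
By Pick's theorem, the interior count of the dilated polygon is 6025 − 30/2 + 1 = 6011.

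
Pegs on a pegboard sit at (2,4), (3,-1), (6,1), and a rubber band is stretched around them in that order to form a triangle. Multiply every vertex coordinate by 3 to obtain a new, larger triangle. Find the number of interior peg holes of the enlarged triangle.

Using the shoelace formula, 2A = |(2·(-1) − 3·4) + (3·1 − 6·(-1)) + (6·4 − 2·1)| = 17, so the area is 17/2.
Along each edge there are gcd(|Δx|,|Δy|)+1 lattice points, so counting each shared vertex once the boundary has gcd(1,5) + gcd(3,2) + gcd(4,3) = 1+1+1 = 3.
Scaling by 3 multiplies the area by 3² = 9 (so the new area is 153/2) and multiplies the boundary lattice-point count by 3, giving 9.
By Pick's theorem, the interior count of the dilated polygon is 153/2 − 9/2 + 1 = 73.

73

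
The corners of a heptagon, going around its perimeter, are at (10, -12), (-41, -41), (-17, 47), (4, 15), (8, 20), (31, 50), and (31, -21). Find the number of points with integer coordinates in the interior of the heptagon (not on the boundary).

3254

The shoelace formula gives twice the area as |(10·(-41) − (-41)·(-12)) + ((-41)·47 − (-17)·(-41)) + ((-17)·15 − 4·47) + (4·20 − 8·15) + (8·50 − 31·20) + (31·(-21) − 31·50) + (31·(-12) − 10·(-21))| = 6592, so the area is 3296.
Summing gcd(|Δx|,|Δy|) over the edges gives the boundary count: gcd(51,29) + gcd(24,88) + gcd(21,32) + gcd(4,5) + gcd(23,30) + gcd(0,71) + gcd(21,9) = 1+8+1+1+1+71+3 = 86.
By Pick's theorem A = I + B/2 − 1, so I = 3296 − 86/2 + 1 = 3254.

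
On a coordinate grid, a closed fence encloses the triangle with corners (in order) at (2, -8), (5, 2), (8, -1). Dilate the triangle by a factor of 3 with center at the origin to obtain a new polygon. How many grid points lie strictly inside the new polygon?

169

Using the shoelace formula, 2A = |(2·2 − 5·(-8)) + (5·(-1) − 8·2) + (8·(-8) − 2·(-1))| = 39, so the area is 19.5.
Along each edge there are gcd(|Δx|,|Δy|)+1 lattice points, so counting each shared vertex once the boundary has gcd(3,10) + gcd(3,3) + gcd(6,7) = 1+3+1 = 5.
Scaling by 3 multiplies the area by 3² = 9 (so the new area is 351/2) and multiplies the boundary lattice-point count by 3, giving 15.
By Pick's theorem, the interior count of the dilated polygon is 351/2 − 15/2 + 1 = 169.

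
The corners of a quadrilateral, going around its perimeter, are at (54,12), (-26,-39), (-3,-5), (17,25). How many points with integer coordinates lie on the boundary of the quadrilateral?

13

The number of boundary lattice points is Σ gcd(|Δx|,|Δy|) = gcd(80,51) + gcd(23,34) + gcd(20,30) + gcd(37,13) = 1+1+10+1 = 13.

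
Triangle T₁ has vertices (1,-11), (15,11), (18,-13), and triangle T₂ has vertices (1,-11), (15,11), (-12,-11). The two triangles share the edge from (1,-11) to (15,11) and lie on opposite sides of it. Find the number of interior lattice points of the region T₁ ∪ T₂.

336

The union is the simple quadrilateral with vertices (1,-11), (18,-13), (15,11), (-12,-11) in order.
By the shoelace formula, twice the signed area is |[1·(-13) − 18·(-11)] + [18·11 − 15·(-13)] + [15·(-11) − (-12)·11] + [(-12)·(-11) − 1·(-11)]| = 688, so the area is 344.
Summing gcd(|Δx|,|Δy|) over the edges gives the boundary count: gcd(17,2) + gcd(3,24) + gcd(27,22) + gcd(13,0) = 1+3+1+13 = 18.
By Pick's theorem I = A − B/2 + 1 = 344 − 18/2 + 1 = 336.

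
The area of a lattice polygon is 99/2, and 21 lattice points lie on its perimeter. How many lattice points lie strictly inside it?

40

Pick's theorem A = I + B/2 − 1 rearranges to I = A − B/2 + 1 = 99/2 − 21/2 + 1 = 40.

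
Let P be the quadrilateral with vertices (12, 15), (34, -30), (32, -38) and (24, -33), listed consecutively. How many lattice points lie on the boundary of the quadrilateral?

16

The number of boundary lattice points is Σ gcd(|Δx|,|Δy|) = gcd(22,45) + gcd(2,8) + gcd(8,5) + gcd(12,48) = 1+2+1+12 = 16.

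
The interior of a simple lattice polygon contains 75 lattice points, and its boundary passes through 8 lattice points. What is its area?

By Pick's theorem, A = I + B/2 − 1 = 75 + 8/2 − 1 = 78.

78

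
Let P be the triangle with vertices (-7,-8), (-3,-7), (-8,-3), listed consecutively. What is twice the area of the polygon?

By the shoelace formula, twice the signed area is |((-7)·(-7) − (-3)·(-8)) + ((-3)·(-3) − (-8)·(-7)) + ((-8)·(-8) − (-7)·(-3))| = 21, so the area is 21/2.

21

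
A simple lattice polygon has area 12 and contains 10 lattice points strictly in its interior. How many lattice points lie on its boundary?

Pick's theorem gives A = I + B/2 − 1, so B = 2(A − I + 1) = 2(12 − 10 + 1) = 6.

6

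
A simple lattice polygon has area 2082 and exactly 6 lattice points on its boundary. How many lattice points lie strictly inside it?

From Pick's theorem, I = A − B/2 + 1 = 2082 − 6/2 + 1 = 2080.

2080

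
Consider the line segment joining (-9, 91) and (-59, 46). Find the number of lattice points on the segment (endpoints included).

The number of lattice points on a segment between lattice points is gcd(|Δx|,|Δy|) + 1 = gcd(50,45) + 1 = 5 + 1 = 6.

6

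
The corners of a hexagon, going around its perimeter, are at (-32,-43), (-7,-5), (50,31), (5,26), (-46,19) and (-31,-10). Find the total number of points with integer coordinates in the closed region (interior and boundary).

2202

By the shoelace formula, twice the signed area is |[(-32)·(-5) − (-7)·(-43)] + [(-7)·31 − 50·(-5)] + [50·26 − 5·31] + [5·19 − (-46)·26] + [(-46)·(-10) − (-31)·19] + [(-31)·(-43) − (-32)·(-10)]| = 4390, so the area is 2195.
Summing gcd(|Δx|,|Δy|) over the edges gives the boundary count: gcd(25,38) + gcd(57,36) + gcd(45,5) + gcd(51,7) + gcd(15,29) + gcd(1,33) = 1+3+5+1+1+1 = 12.
Pick's theorem gives I = A − B/2 + 1 = 2195 − 12/2 + 1 = 2190, so the closed region contains I + B = 2190 + 12 = 2202 lattice points.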